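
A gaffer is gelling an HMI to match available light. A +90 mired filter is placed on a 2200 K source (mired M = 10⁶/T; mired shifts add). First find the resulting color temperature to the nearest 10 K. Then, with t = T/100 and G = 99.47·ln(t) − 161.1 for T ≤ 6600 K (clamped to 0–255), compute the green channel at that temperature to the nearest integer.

M_in = 10⁶/2200 = 454.55; M_out = 454.55 + (+90) = 544.55.
T_out = 10⁶/544.55 = 1836.4 K → 1840 K; t = 18.4.
G = 99.47·ln 18.4 − 161.1 = 99.47·2.9124 − 161.1 = 128.592.
Rounded: 129.

129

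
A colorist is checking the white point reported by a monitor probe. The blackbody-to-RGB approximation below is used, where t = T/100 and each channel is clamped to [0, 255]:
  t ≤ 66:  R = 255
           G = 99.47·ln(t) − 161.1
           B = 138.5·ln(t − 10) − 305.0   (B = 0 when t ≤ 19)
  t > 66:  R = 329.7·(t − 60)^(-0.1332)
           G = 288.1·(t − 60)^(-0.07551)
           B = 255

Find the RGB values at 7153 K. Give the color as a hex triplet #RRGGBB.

#EEF0FF

t = 7153/100 = 71.53; the t > 66 branch applies.
R = 329.7·(71.53 − 60)^(-0.1332) = 329.7·11.53^(-0.1332) = 329.7·0.72205 = 238.058.
G = 288.1·(71.53 − 60)^(-0.07551) = 288.1·11.53^(-0.07551) = 288.1·0.83142 = 239.533.
B = 255 by definition for t > 66.
Rounded: (238, 240, 255).
In hex: #EEF0FF.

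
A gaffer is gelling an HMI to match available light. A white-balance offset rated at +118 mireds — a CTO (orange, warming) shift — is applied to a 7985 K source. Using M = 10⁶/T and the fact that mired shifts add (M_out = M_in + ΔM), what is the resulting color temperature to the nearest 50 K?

4100 K

M_in = 10⁶/7985 = 125.23 mireds.
M_out = 125.23 + (+118) = 243.23 mireds.
T_out = 10⁶/243.23 = 4111.3 K → 4100 K.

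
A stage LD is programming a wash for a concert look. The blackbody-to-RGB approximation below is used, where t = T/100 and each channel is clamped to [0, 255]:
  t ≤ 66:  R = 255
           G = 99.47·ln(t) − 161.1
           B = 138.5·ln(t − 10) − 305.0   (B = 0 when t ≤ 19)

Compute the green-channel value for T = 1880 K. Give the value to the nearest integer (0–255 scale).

131

t = 1880/100 = 18.8; the t ≤ 66 branch applies.
G = 99.47·ln 18.8 − 161.1 = 99.47·2.9339 − 161.1 = 130.731.
Rounded: 131.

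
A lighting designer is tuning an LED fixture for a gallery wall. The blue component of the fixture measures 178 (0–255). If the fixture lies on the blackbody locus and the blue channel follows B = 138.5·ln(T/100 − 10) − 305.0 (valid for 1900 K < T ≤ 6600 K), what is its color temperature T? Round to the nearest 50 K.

4250 K

ln(t − 10) = (178 + 305.0) / 138.5 = 3.4874.
t − 10 = e^3.4874 = 32.700, so t = 42.700.
T = 100·t = 4270 K → 4250 K to the nearest 50 K.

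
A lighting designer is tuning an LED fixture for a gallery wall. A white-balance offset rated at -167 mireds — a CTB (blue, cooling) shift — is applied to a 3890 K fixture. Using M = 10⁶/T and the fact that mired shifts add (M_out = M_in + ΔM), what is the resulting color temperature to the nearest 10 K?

11100 K

M_in = 10⁶/3890 = 257.07 mireds.
M_out = 257.07 + (-167) = 90.07 mireds.
T_out = 10⁶/90.07 = 11102.5 K → 11100 K.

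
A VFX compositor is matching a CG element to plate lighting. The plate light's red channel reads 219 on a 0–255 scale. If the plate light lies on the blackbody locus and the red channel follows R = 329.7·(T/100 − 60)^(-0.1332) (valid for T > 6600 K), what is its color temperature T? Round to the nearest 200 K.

(t − 60)^(-0.1332) = 219/329.7 = 0.66424.
t − 60 = 0.66424^(1/-0.1332) = 0.66424^(-7.508) = 21.572, so t = 81.572.
T = 100·t = 8157 K → 8200 K to the nearest 200 K.

8200 K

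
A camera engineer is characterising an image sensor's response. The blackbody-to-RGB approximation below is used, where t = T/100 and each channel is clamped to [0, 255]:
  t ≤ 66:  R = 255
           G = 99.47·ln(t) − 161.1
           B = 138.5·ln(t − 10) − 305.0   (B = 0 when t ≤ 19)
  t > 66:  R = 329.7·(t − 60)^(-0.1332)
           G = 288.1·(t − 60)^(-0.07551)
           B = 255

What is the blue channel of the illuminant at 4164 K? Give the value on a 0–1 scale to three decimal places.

0.680

t = 4164/100 = 41.64; the t ≤ 66 branch applies.
B = 138.5·ln(41.64 − 10) − 305.0 = 138.5·ln 31.64 − 305.0 = 138.5·3.4544 − 305.0 = 173.437.
On a 0–1 scale: 173.437/255 = 0.6801 → 0.680.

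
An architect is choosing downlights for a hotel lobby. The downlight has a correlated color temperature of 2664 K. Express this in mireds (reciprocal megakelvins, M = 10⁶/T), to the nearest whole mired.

M = 10⁶ / 2664 = 375.375 → 375 mireds.

375 mireds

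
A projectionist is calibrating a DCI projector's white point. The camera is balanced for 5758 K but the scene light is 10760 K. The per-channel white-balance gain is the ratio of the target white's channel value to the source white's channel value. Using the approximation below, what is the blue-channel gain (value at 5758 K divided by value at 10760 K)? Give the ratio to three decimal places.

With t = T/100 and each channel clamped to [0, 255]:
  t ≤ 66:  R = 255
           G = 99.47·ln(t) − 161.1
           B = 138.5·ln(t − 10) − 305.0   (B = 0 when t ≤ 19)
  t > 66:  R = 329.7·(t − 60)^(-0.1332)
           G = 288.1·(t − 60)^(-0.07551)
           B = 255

At 10760 K (t = 107.6):
  B = 255 by definition for t > 66.
At 5758 K (t = 57.58):
  B = 138.5·ln(57.58 − 10) − 305.0 = 138.5·ln 47.58 − 305.0 = 138.5·3.8624 − 305.0 = 229.944.
Gain = 229.944 / 255.000 = 0.9017 → 0.902.

0.902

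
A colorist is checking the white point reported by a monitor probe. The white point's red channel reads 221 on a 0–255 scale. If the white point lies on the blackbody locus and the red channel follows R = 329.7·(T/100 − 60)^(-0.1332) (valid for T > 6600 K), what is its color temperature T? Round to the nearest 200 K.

(t − 60)^(-0.1332) = 221/329.7 = 0.67031.
t − 60 = 0.67031^(1/-0.1332) = 0.67031^(-7.508) = 20.149, so t = 80.149.
T = 100·t = 8015 K → 8000 K to the nearest 200 K.

8000 K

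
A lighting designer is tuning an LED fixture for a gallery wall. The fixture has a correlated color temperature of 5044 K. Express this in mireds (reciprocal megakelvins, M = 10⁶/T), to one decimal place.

198.3 mireds

M = 10⁶ / 5044 = 198.255 → 198.3 mireds.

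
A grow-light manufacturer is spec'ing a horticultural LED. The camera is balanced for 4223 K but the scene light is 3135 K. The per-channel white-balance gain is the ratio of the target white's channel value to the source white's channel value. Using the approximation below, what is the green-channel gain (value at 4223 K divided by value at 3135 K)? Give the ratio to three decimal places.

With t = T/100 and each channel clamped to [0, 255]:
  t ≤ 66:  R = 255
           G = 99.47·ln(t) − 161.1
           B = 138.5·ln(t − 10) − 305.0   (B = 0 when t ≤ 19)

1.163

At 3135 K (t = 31.35):
  G = 99.47·ln 31.35 − 161.1 = 99.47·3.4452 − 161.1 = 181.595.
At 4223 K (t = 42.23):
  G = 99.47·ln 42.23 − 161.1 = 99.47·3.7431 − 161.1 = 211.229.
Gain = 211.229 / 181.595 = 1.1632 → 1.163.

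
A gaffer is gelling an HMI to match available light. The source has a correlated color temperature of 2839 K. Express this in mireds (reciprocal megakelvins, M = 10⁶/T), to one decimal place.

M = 10⁶ / 2839 = 352.237 → 352.2 mireds.

352.2 mireds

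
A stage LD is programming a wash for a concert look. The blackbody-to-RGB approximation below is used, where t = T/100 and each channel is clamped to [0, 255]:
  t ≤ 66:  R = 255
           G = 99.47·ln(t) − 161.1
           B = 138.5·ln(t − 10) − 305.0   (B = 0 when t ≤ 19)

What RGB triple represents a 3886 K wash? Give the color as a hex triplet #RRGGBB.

#FFCBA1

t = 3886/100 = 38.86; the t ≤ 66 branch applies.
R = 255 by definition for t ≤ 66.
G = 99.47·ln 38.86 − 161.1 = 99.47·3.6600 − 161.1 = 202.957.
B = 138.5·ln(38.86 − 10) − 305.0 = 138.5·ln 28.86 − 305.0 = 138.5·3.3625 − 305.0 = 160.700.
Rounded: (255, 203, 161).
In hex: #FFCBA1.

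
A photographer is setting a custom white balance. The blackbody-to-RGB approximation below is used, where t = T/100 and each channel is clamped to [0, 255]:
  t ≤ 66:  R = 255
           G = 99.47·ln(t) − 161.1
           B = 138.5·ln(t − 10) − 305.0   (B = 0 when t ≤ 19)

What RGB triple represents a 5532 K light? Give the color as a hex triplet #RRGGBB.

t = 5532/100 = 55.32; the t ≤ 66 branch applies.
R = 255 by definition for t ≤ 66.
G = 99.47·ln 55.32 − 161.1 = 99.47·4.0131 − 161.1 = 238.086.
B = 138.5·ln(55.32 − 10) − 305.0 = 138.5·ln 45.32 − 305.0 = 138.5·3.8137 − 305.0 = 223.204.
Rounded: (255, 238, 223).
In hex: #FFEEDF.

#FFEEDF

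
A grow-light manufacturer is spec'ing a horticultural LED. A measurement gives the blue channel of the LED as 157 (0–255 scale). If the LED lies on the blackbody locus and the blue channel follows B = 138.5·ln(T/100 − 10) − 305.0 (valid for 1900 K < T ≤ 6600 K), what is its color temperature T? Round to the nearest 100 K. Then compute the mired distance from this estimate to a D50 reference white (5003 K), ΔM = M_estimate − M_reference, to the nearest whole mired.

+63 mireds

ln(t − 10) = (157 + 305.0) / 138.5 = 3.3357.
t − 10 = e^3.3357 = 28.099, so t = 38.099.
T = 100·t = 3810 K → 3800 K to the nearest 100 K.
M_estimate = 10⁶/3800 = 263.16; M_reference = 10⁶/5003 = 199.88.
ΔM = 263.16 − 199.88 = 63.28 → +63 mireds.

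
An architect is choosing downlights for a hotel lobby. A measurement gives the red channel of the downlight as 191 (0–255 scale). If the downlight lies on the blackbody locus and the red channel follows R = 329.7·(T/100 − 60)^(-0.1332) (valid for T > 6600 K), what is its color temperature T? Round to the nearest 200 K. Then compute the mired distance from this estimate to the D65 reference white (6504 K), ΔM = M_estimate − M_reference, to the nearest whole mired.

(t − 60)^(-0.1332) = 191/329.7 = 0.57931.
t − 60 = 0.57931^(1/-0.1332) = 0.57931^(-7.508) = 60.245, so t = 120.245.
T = 100·t = 12025 K → 12000 K to the nearest 200 K.
M_estimate = 10⁶/12000 = 83.33; M_reference = 10⁶/6504 = 153.75.
ΔM = 83.33 − 153.75 = -70.42 → -70 mireds.

-70 mireds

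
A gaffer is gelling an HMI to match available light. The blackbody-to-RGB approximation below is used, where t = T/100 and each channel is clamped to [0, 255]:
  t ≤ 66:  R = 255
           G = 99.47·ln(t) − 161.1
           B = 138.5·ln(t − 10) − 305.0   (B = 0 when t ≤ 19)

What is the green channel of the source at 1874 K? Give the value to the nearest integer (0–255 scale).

130

t = 1874/100 = 18.74; the t ≤ 66 branch applies.
G = 99.47·ln 18.74 − 161.1 = 99.47·2.9307 − 161.1 = 130.413.
Rounded: 130.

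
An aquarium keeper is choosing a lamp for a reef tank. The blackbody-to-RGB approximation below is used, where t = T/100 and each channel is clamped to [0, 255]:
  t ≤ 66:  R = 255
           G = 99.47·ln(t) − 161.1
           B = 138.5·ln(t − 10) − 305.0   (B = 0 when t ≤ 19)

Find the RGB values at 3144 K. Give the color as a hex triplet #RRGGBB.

t = 3144/100 = 31.44; the t ≤ 66 branch applies.
R = 255 by definition for t ≤ 66.
G = 99.47·ln 31.44 − 161.1 = 99.47·3.4481 − 161.1 = 181.881.
B = 138.5·ln(31.44 − 10) − 305.0 = 138.5·ln 21.44 − 305.0 = 138.5·3.0653 − 305.0 = 119.538.
Rounded: (255, 182, 120).
In hex: #FFB678.

#FFB678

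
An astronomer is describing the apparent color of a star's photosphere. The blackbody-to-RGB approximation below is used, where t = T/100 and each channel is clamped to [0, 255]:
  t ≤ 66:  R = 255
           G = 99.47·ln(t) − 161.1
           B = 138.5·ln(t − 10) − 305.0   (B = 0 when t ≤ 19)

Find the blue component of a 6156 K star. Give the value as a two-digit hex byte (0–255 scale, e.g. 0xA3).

t = 6156/100 = 61.56; the t ≤ 66 branch applies.
B = 138.5·ln(61.56 − 10) − 305.0 = 138.5·ln 51.56 − 305.0 = 138.5·3.9427 − 305.0 = 241.070.
Rounded: 241; in hex, 0xF1.

0xF1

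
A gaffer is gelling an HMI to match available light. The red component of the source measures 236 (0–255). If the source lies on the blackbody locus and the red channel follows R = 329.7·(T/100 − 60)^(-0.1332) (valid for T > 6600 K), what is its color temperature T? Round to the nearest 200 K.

7200 K

(t − 60)^(-0.1332) = 236/329.7 = 0.71580.
t − 60 = 0.71580^(1/-0.1332) = 0.71580^(-7.508) = 12.307, so t = 72.307.
T = 100·t = 7231 K → 7200 K to the nearest 200 K.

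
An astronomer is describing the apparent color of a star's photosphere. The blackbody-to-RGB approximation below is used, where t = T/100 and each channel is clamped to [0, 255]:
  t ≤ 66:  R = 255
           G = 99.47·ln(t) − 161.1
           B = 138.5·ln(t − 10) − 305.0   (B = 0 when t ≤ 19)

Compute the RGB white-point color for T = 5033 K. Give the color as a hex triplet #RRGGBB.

#FFE5CF

t = 5033/100 = 50.33; the t ≤ 66 branch applies.
R = 255 by definition for t ≤ 66.
G = 99.47·ln 50.33 − 161.1 = 99.47·3.9186 − 161.1 = 228.683.
B = 138.5·ln(50.33 − 10) − 305.0 = 138.5·ln 40.33 − 305.0 = 138.5·3.6971 − 305.0 = 207.048.
Rounded: (255, 229, 207).
In hex: #FFE5CF.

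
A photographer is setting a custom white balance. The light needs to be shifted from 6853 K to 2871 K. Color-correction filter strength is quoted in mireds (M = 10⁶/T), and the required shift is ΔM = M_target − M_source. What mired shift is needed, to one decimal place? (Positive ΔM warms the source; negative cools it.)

M_source = 10⁶/6853 = 145.921; M_target = 10⁶/2871 = 348.311.
ΔM = 348.311 − 145.921 = 202.389 → +202.4 mireds, a warming shift.

+202.4 mireds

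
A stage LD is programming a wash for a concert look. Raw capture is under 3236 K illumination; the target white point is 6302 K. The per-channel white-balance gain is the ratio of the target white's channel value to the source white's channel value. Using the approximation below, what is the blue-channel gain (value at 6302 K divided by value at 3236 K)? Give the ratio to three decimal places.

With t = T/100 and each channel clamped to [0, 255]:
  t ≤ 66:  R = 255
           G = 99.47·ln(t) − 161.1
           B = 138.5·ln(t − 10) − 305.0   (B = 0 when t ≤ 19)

1.954

At 3236 K (t = 32.36):
  B = 138.5·ln(32.36 − 10) − 305.0 = 138.5·ln 22.36 − 305.0 = 138.5·3.1073 − 305.0 = 125.357.
At 6302 K (t = 63.02):
  B = 138.5·ln(63.02 − 10) − 305.0 = 138.5·ln 53.02 − 305.0 = 138.5·3.9707 − 305.0 = 244.938.
Gain = 244.938 / 125.357 = 1.9539 → 1.954.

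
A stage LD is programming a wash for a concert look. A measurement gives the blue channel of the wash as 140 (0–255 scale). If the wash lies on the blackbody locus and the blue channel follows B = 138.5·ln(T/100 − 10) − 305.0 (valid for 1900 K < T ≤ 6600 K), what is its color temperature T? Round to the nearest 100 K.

3500 K

ln(t − 10) = (140 + 305.0) / 138.5 = 3.2130.
t − 10 = e^3.2130 = 24.853, so t = 34.853.
T = 100·t = 3485 K → 3500 K to the nearest 100 K.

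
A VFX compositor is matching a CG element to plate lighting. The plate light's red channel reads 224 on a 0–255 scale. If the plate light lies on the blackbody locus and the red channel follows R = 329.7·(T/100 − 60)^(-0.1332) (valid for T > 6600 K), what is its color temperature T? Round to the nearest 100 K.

7800 K

(t − 60)^(-0.1332) = 224/329.7 = 0.67941.
t − 60 = 0.67941^(1/-0.1332) = 0.67941^(-7.508) = 18.209, so t = 78.209.
T = 100·t = 7821 K → 7800 K to the nearest 100 K.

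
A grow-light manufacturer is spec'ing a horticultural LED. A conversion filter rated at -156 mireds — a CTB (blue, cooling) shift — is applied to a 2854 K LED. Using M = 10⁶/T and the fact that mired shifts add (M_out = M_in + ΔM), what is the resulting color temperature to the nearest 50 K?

M_in = 10⁶/2854 = 350.39 mireds.
M_out = 350.39 + (-156) = 194.39 mireds.
T_out = 10⁶/194.39 = 5144.4 K → 5150 K.

5150 K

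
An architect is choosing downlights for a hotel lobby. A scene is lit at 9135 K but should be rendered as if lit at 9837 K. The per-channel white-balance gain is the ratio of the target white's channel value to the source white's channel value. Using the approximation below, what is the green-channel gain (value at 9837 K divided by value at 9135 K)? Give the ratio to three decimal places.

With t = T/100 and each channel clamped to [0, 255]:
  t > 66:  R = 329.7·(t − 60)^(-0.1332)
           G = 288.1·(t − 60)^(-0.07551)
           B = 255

0.985

At 9135 K (t = 91.35):
  G = 288.1·(91.35 − 60)^(-0.07551) = 288.1·31.35^(-0.07551) = 288.1·0.77094 = 222.107.
At 9837 K (t = 98.37):
  G = 288.1·(98.37 − 60)^(-0.07551) = 288.1·38.37^(-0.07551) = 288.1·0.75926 = 218.744.
Gain = 218.744 / 222.107 = 0.9849 → 0.985.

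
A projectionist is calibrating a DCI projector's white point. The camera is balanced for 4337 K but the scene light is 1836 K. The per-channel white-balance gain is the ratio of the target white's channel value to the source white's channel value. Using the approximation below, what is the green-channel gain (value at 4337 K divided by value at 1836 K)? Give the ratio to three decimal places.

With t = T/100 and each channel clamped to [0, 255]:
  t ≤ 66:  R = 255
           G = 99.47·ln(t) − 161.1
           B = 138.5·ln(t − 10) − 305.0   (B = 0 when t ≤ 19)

1.666

At 1836 K (t = 18.36):
  G = 99.47·ln 18.36 − 161.1 = 99.47·2.9102 − 161.1 = 128.375.
At 4337 K (t = 43.37):
  G = 99.47·ln 43.37 − 161.1 = 99.47·3.7698 − 161.1 = 213.879.
Gain = 213.879 / 128.375 = 1.6660 → 1.666.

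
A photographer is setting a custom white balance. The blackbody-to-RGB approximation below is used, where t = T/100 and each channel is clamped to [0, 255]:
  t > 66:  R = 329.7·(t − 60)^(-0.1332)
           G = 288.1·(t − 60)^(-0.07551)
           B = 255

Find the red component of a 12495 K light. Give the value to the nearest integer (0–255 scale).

t = 12495/100 = 124.95; the t > 66 branch applies.
R = 329.7·(124.95 − 60)^(-0.1332) = 329.7·64.95^(-0.1332) = 329.7·0.57354 = 189.096.
Rounded: 189.

189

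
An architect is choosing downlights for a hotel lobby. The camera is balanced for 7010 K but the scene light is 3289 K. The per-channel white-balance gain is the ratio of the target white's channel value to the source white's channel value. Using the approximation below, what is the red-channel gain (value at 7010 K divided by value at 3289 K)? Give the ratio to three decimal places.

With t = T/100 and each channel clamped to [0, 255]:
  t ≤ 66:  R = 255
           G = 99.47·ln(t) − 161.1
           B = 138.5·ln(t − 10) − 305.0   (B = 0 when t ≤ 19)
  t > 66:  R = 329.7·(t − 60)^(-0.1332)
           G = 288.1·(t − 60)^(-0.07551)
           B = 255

At 3289 K (t = 32.89):
  R = 255 by definition for t ≤ 66.
At 7010 K (t = 70.1):
  R = 329.7·(70.1 − 60)^(-0.1332) = 329.7·10.1^(-0.1332) = 329.7·0.73489 = 242.294.
Gain = 242.294 / 255.000 = 0.9502 → 0.950.

0.950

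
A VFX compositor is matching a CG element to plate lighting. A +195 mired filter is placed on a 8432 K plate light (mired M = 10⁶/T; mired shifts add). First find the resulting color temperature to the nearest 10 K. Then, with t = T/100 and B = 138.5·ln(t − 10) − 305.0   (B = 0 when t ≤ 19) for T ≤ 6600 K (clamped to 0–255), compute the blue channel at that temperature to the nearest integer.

122

M_in = 10⁶/8432 = 118.60; M_out = 118.60 + (+195) = 313.60.
T_out = 10⁶/313.60 = 3188.8 K → 3190 K; t = 31.9.
B = 138.5·ln(31.9 − 10) − 305.0 = 138.5·ln 21.9 − 305.0 = 138.5·3.0865 − 305.0 = 122.478.
Rounded: 122.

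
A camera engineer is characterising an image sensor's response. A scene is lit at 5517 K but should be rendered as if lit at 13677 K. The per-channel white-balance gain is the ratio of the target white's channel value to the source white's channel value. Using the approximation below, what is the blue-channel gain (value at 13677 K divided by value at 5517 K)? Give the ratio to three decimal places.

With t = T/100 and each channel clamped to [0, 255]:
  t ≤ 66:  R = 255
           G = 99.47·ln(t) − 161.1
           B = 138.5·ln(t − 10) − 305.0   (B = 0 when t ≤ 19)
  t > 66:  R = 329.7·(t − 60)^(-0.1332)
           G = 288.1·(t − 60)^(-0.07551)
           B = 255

1.145

At 5517 K (t = 55.17):
  B = 138.5·ln(55.17 − 10) − 305.0 = 138.5·ln 45.17 − 305.0 = 138.5·3.8104 − 305.0 = 222.745.
At 13677 K (t = 136.77):
  B = 255 by definition for t > 66.
Gain = 255.000 / 222.745 = 1.1448 → 1.145.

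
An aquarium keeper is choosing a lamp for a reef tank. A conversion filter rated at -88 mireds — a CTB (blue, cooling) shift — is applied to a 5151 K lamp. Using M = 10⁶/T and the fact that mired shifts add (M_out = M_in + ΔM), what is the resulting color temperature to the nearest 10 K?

M_in = 10⁶/5151 = 194.14 mireds.
M_out = 194.14 + (-88) = 106.14 mireds.
T_out = 10⁶/106.14 = 9421.8 K → 9420 K.

9420 K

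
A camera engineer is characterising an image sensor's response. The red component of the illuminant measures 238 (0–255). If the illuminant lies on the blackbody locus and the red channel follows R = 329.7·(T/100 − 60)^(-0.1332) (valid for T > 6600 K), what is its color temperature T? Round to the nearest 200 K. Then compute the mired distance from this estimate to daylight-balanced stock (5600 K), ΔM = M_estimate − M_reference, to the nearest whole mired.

-40 mireds

(t − 60)^(-0.1332) = 238/329.7 = 0.72187.
t − 60 = 0.72187^(1/-0.1332) = 0.72187^(-7.508) = 11.551, so t = 71.551.
T = 100·t = 7155 K → 7200 K to the nearest 200 K.
M_estimate = 10⁶/7200 = 138.89; M_reference = 10⁶/5600 = 178.57.
ΔM = 138.89 − 178.57 = -39.68 → -40 mireds.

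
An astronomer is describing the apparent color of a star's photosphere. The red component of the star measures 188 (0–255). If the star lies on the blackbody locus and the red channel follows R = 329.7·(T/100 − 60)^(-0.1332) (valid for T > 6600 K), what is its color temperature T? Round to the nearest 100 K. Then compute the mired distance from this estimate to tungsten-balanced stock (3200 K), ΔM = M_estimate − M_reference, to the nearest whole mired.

-234 mireds

(t − 60)^(-0.1332) = 188/329.7 = 0.57022.
t − 60 = 0.57022^(1/-0.1332) = 0.57022^(-7.508) = 67.848, so t = 127.848.
T = 100·t = 12785 K → 12800 K to the nearest 100 K.
M_estimate = 10⁶/12800 = 78.12; M_reference = 10⁶/3200 = 312.50.
ΔM = 78.12 − 312.50 = -234.38 → -234 mireds.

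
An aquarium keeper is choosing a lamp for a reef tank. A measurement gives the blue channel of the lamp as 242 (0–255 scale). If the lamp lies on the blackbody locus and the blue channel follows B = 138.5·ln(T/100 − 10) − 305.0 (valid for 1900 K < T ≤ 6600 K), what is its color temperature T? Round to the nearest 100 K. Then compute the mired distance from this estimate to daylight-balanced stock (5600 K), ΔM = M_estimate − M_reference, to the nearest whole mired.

-17 mireds

ln(t − 10) = (242 + 305.0) / 138.5 = 3.9495.
t − 10 = e^3.9495 = 51.907, so t = 61.907.
T = 100·t = 6191 K → 6200 K to the nearest 100 K.
M_estimate = 10⁶/6200 = 161.29; M_reference = 10⁶/5600 = 178.57.
ΔM = 161.29 − 178.57 = -17.28 → -17 mireds.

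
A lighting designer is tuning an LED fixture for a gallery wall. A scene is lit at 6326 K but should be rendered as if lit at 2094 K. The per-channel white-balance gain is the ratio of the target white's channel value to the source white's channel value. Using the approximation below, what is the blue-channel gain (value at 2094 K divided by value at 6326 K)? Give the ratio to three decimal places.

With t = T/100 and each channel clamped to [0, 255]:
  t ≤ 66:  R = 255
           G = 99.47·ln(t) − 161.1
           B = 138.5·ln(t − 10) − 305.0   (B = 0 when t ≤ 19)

At 6326 K (t = 63.26):
  B = 138.5·ln(63.26 − 10) − 305.0 = 138.5·ln 53.26 − 305.0 = 138.5·3.9752 − 305.0 = 245.563.
At 2094 K (t = 20.94):
  B = 138.5·ln(20.94 − 10) − 305.0 = 138.5·ln 10.94 − 305.0 = 138.5·2.3924 − 305.0 = 26.351.
Gain = 26.351 / 245.563 = 0.1073 → 0.107.

0.107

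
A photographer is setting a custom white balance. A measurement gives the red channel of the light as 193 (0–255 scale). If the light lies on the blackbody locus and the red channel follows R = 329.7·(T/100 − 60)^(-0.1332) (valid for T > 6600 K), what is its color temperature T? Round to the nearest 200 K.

11600 K

(t − 60)^(-0.1332) = 193/329.7 = 0.58538.
t − 60 = 0.58538^(1/-0.1332) = 0.58538^(-7.508) = 55.713, so t = 115.713.
T = 100·t = 11571 K → 11600 K to the nearest 200 K.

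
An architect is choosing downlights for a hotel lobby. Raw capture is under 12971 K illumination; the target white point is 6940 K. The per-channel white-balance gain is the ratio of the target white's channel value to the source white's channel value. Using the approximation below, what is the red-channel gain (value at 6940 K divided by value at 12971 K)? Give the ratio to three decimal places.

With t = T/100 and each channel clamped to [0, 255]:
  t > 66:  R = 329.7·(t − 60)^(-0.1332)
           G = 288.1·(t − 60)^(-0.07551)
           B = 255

At 12971 K (t = 129.71):
  R = 329.7·(129.71 − 60)^(-0.1332) = 329.7·69.71^(-0.1332) = 329.7·0.56816 = 187.323.
At 6940 K (t = 69.4):
  R = 329.7·(69.4 − 60)^(-0.1332) = 329.7·9.4^(-0.1332) = 329.7·0.74196 = 244.624.
Gain = 244.624 / 187.323 = 1.3059 → 1.306.

1.306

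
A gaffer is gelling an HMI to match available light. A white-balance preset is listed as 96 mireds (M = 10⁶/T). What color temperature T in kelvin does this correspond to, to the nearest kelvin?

T = 10⁶ / 96 = 10416.67 K → 10417 K.

10417 K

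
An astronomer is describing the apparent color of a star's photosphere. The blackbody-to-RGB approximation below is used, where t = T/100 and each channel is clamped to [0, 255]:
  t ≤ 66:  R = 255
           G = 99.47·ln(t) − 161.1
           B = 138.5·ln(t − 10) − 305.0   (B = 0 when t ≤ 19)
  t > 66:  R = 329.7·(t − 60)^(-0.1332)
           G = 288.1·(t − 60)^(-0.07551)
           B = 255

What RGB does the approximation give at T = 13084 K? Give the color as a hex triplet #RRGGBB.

t = 13084/100 = 130.84; the t > 66 branch applies.
R = 329.7·(130.84 − 60)^(-0.1332) = 329.7·70.84^(-0.1332) = 329.7·0.56695 = 186.923.
G = 288.1·(130.84 − 60)^(-0.07551) = 288.1·70.84^(-0.07551) = 288.1·0.72491 = 208.847.
B = 255 by definition for t > 66.
Rounded: (187, 209, 255).
In hex: #BBD1FF.

#BBD1FF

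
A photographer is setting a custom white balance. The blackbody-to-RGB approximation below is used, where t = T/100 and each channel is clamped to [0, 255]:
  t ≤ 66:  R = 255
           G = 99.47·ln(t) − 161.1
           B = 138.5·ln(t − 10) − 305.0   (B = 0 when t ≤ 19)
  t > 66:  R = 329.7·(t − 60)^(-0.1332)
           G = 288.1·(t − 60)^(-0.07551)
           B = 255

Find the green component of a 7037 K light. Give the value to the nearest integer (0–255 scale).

t = 7037/100 = 70.37; the t > 66 branch applies.
G = 288.1·(70.37 − 60)^(-0.07551) = 288.1·10.37^(-0.07551) = 288.1·0.83811 = 241.458.
Rounded: 241.

241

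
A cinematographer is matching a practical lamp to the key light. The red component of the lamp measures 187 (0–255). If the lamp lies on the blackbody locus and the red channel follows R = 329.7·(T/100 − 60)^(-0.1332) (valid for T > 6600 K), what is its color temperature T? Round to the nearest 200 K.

(t − 60)^(-0.1332) = 187/329.7 = 0.56718.
t − 60 = 0.56718^(1/-0.1332) = 0.56718^(-7.508) = 70.620, so t = 130.620.
T = 100·t = 13062 K → 13000 K to the nearest 200 K.

13000 K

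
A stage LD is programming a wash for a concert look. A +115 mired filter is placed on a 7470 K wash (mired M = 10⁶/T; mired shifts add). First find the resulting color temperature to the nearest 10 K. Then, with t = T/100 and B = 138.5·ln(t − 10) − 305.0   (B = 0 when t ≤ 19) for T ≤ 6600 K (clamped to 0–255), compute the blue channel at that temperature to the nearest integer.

167

M_in = 10⁶/7470 = 133.87; M_out = 133.87 + (+115) = 248.87.
T_out = 10⁶/248.87 = 4018.2 K → 4020 K; t = 40.2.
B = 138.5·ln(40.2 − 10) − 305.0 = 138.5·ln 30.2 − 305.0 = 138.5·3.4078 − 305.0 = 166.986.
Rounded: 167.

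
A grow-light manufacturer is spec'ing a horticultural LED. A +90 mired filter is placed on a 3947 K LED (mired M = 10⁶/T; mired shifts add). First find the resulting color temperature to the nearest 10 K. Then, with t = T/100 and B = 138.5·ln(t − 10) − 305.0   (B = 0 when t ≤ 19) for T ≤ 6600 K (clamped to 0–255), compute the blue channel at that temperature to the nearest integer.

104

M_in = 10⁶/3947 = 253.36; M_out = 253.36 + (+90) = 343.36.
T_out = 10⁶/343.36 = 2912.4 K → 2910 K; t = 29.1.
B = 138.5·ln(29.1 − 10) − 305.0 = 138.5·ln 19.1 − 305.0 = 138.5·2.9497 − 305.0 = 103.532.
Rounded: 104.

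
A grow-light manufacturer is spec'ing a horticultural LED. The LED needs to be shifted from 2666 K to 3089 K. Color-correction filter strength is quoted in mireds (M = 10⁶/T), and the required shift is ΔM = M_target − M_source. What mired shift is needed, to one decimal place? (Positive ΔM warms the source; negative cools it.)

M_source = 10⁶/2666 = 375.094; M_target = 10⁶/3089 = 323.729.
ΔM = 323.729 − 375.094 = -51.364 → -51.4 mireds, a cooling shift.

-51.4 mireds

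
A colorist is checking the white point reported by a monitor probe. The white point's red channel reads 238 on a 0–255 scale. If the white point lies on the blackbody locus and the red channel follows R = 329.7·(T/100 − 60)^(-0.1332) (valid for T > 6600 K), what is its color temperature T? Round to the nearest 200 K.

(t − 60)^(-0.1332) = 238/329.7 = 0.72187.
t − 60 = 0.72187^(1/-0.1332) = 0.72187^(-7.508) = 11.551, so t = 71.551.
T = 100·t = 7155 K → 7200 K to the nearest 200 K.

7200 K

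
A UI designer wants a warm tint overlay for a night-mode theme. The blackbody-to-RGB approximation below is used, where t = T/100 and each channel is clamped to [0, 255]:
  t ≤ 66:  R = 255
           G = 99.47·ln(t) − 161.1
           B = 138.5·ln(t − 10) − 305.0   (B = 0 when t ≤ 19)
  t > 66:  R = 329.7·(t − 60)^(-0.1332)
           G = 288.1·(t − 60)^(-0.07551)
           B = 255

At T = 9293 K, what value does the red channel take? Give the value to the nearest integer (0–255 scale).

207

t = 9293/100 = 92.93; the t > 66 branch applies.
R = 329.7·(92.93 − 60)^(-0.1332) = 329.7·32.93^(-0.1332) = 329.7·0.62785 = 207.003.
Rounded: 207.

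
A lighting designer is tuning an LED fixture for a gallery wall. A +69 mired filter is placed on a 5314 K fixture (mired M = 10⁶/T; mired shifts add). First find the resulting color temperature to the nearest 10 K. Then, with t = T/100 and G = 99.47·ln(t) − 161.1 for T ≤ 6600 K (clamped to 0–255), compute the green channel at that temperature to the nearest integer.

M_in = 10⁶/5314 = 188.18; M_out = 188.18 + (+69) = 257.18.
T_out = 10⁶/257.18 = 3888.3 K → 3890 K; t = 38.9.
G = 99.47·ln 38.9 − 161.1 = 99.47·3.6610 − 161.1 = 203.059.
Rounded: 203.

203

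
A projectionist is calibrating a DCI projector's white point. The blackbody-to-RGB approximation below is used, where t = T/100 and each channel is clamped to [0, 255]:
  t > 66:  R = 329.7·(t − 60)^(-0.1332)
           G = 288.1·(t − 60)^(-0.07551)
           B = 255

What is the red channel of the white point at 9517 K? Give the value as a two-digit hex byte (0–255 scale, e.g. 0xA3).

t = 9517/100 = 95.17; the t > 66 branch applies.
R = 329.7·(95.17 − 60)^(-0.1332) = 329.7·35.17^(-0.1332) = 329.7·0.62237 = 205.196.
Rounded: 205; in hex, 0xCD.

0xCD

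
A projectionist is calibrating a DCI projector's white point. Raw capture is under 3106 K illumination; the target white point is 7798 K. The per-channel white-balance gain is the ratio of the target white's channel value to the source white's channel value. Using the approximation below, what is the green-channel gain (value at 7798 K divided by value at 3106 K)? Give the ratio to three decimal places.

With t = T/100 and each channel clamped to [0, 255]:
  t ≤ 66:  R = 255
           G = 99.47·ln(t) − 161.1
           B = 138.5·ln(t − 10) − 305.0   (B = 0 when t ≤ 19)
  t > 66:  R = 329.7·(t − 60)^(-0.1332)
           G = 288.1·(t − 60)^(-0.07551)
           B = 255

1.282

At 3106 K (t = 31.06):
  G = 99.47·ln 31.06 − 161.1 = 99.47·3.4359 − 161.1 = 180.671.
At 7798 K (t = 77.98):
  G = 288.1·(77.98 − 60)^(-0.07551) = 288.1·17.98^(-0.07551) = 288.1·0.80399 = 231.630.
Gain = 231.630 / 180.671 = 1.2821 → 1.282.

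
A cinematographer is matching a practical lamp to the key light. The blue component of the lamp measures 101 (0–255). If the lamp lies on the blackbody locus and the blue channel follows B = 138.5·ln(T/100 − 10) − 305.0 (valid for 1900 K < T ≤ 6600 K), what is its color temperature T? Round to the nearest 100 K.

ln(t − 10) = (101 + 305.0) / 138.5 = 2.9314.
t − 10 = e^2.9314 = 18.754, so t = 28.754.
T = 100·t = 2875 K → 2900 K to the nearest 100 K.

2900 K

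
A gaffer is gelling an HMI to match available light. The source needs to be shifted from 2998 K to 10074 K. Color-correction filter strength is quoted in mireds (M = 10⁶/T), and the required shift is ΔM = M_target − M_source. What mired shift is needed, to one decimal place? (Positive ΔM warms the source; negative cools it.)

M_source = 10⁶/2998 = 333.556; M_target = 10⁶/10074 = 99.265.
ΔM = 99.265 − 333.556 = -234.290 → -234.3 mireds, a cooling shift.

-234.3 mireds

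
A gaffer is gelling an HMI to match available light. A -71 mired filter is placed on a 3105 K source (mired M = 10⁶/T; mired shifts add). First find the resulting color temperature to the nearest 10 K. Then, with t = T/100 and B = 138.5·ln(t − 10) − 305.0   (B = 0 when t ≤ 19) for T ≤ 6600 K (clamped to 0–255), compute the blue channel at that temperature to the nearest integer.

M_in = 10⁶/3105 = 322.06; M_out = 322.06 + (-71) = 251.06.
T_out = 10⁶/251.06 = 3983.1 K → 3980 K; t = 39.8.
B = 138.5·ln(39.8 − 10) − 305.0 = 138.5·ln 29.8 − 305.0 = 138.5·3.3945 − 305.0 = 165.139.
Rounded: 165.

165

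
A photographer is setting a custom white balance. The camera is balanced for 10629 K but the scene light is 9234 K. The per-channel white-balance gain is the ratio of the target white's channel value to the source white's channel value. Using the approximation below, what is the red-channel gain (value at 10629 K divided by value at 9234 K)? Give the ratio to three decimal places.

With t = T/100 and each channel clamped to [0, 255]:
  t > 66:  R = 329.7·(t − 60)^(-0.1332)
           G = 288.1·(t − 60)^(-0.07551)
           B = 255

At 9234 K (t = 92.34):
  R = 329.7·(92.34 − 60)^(-0.1332) = 329.7·32.34^(-0.1332) = 329.7·0.62937 = 207.502.
At 10629 K (t = 106.29):
  R = 329.7·(106.29 − 60)^(-0.1332) = 329.7·46.29^(-0.1332) = 329.7·0.60001 = 197.823.
Gain = 197.823 / 207.502 = 0.9534 → 0.953.

0.953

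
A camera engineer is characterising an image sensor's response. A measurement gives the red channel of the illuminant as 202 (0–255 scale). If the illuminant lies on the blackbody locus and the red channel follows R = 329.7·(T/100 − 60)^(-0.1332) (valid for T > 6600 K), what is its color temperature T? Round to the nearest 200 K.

10000 K

(t − 60)^(-0.1332) = 202/329.7 = 0.61268.
t − 60 = 0.61268^(1/-0.1332) = 0.61268^(-7.508) = 39.569, so t = 99.569.
T = 100·t = 9957 K → 10000 K to the nearest 200 K.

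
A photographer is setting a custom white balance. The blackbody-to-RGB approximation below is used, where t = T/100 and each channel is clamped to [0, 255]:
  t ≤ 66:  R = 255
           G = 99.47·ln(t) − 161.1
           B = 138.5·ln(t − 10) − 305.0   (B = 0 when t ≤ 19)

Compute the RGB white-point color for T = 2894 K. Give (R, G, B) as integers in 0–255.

(255, 174, 102)

t = 2894/100 = 28.94; the t ≤ 66 branch applies.
R = 255 by definition for t ≤ 66.
G = 99.47·ln 28.94 − 161.1 = 99.47·3.3652 − 161.1 = 173.639.
B = 138.5·ln(28.94 − 10) − 305.0 = 138.5·ln 18.94 − 305.0 = 138.5·2.9413 − 305.0 = 102.367.
Rounded: (255, 174, 102).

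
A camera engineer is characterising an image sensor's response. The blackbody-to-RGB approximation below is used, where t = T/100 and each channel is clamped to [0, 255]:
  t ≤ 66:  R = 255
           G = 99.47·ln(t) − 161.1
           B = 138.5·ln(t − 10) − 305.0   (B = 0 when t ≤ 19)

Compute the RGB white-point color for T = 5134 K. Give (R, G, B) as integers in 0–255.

t = 5134/100 = 51.34; the t ≤ 66 branch applies.
R = 255 by definition for t ≤ 66.
G = 99.47·ln 51.34 − 161.1 = 99.47·3.9385 − 161.1 = 230.660.
B = 138.5·ln(51.34 − 10) − 305.0 = 138.5·ln 41.34 − 305.0 = 138.5·3.7218 − 305.0 = 210.474.
Rounded: (255, 231, 210).

(255, 231, 210)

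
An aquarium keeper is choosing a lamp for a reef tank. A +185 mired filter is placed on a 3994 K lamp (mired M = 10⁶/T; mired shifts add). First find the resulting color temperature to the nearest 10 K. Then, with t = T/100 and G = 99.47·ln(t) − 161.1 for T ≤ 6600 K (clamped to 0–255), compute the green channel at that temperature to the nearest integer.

151

M_in = 10⁶/3994 = 250.38; M_out = 250.38 + (+185) = 435.38.
T_out = 10⁶/435.38 = 2296.9 K → 2300 K; t = 23.
G = 99.47·ln 23 − 161.1 = 99.47·3.1355 − 161.1 = 150.788.
Rounded: 151.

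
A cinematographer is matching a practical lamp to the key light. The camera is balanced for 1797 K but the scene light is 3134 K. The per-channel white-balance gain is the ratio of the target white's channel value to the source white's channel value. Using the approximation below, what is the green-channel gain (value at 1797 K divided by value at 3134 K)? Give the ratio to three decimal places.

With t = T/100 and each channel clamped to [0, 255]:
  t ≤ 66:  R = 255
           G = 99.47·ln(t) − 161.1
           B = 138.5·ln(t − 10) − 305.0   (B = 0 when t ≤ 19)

0.695

At 3134 K (t = 31.34):
  G = 99.47·ln 31.34 − 161.1 = 99.47·3.4449 − 161.1 = 181.564.
At 1797 K (t = 17.97):
  G = 99.47·ln 17.97 − 161.1 = 99.47·2.8887 − 161.1 = 126.239.
Gain = 126.239 / 181.564 = 0.6953 → 0.695.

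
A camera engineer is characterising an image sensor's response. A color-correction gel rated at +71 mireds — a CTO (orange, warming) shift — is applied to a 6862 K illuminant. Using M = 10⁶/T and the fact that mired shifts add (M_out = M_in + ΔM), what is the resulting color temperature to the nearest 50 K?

M_in = 10⁶/6862 = 145.73 mireds.
M_out = 145.73 + (+71) = 216.73 mireds.
T_out = 10⁶/216.73 = 4614.0 K → 4600 K.

4600 K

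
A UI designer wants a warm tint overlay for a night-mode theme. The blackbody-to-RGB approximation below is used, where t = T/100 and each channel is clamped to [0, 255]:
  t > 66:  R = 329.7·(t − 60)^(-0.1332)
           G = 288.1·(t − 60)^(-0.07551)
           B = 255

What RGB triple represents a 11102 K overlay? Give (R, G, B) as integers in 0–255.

(195, 214, 255)

t = 11102/100 = 111.02; the t > 66 branch applies.
R = 329.7·(111.02 − 60)^(-0.1332) = 329.7·51.02^(-0.1332) = 329.7·0.59228 = 195.276.
G = 288.1·(111.02 − 60)^(-0.07551) = 288.1·51.02^(-0.07551) = 288.1·0.74310 = 214.088.
B = 255 by definition for t > 66.
Rounded: (195, 214, 255).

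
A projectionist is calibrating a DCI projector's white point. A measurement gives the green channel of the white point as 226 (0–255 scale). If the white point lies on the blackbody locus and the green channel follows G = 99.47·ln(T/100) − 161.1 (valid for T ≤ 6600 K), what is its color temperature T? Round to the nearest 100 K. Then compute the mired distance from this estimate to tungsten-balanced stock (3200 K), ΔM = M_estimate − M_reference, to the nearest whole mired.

-108 mireds

ln t = (226 + 161.1) / 99.47 = 3.8916.
t = e^3.8916 = 48.990.
T = 100·t = 4899 K → 4900 K to the nearest 100 K.
M_estimate = 10⁶/4900 = 204.08; M_reference = 10⁶/3200 = 312.50.
ΔM = 204.08 − 312.50 = -108.42 → -108 mireds.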